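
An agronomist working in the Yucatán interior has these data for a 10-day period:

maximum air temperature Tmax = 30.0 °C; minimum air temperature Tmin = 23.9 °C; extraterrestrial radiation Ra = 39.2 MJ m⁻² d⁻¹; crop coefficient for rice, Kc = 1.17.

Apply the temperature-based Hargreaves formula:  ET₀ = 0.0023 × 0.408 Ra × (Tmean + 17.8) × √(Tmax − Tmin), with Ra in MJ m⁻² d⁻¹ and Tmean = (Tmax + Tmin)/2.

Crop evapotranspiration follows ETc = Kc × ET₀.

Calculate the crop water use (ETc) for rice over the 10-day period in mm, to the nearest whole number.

48 mm

Tmean = (30.0 + 23.9)/2 = 26.95 °C
0.408 Ra = 0.408 × 39.2 = 15.9936 mm/d equivalent
ET₀ = 0.0023 × 15.9936 × (26.95 + 17.8) × √6.1 = 0.0023 × 15.9936 × 44.75 × 2.4698 = 4.0656 mm/d
ETc = Kc × ET₀ = 1.17 × 4.0656 = 4.7568 mm/d
Over 10 days: 4.7568 × 10 = 47.568 mm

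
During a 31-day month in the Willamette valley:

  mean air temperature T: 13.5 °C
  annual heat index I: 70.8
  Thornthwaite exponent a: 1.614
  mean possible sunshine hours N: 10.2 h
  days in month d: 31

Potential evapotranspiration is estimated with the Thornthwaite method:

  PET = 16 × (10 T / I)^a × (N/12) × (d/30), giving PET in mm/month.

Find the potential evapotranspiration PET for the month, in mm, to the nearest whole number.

40 mm

10T/I = 10 × 13.5 / 70.8 = 1.9068
(10T/I)^a = 1.9068^1.614 = 2.8341
Uncorrected PET = 16 × 2.8341 = 45.346 mm
Correction = (N/12)(d/30) = (10.2/12)(31/30) = 0.8783
PET = 45.346 × 0.8783 = 39.827 mm/month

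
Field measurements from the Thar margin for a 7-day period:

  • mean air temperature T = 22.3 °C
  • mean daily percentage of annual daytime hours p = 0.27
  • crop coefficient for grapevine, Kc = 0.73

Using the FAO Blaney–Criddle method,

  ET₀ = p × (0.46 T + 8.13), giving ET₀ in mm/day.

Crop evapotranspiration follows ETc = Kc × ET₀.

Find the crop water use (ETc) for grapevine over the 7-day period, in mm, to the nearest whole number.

ET₀ = 0.27 × (0.46 × 22.3 + 8.13) = 0.27 × 18.388 = 4.9648 mm/d
ETc = Kc × ET₀ = 0.73 × 4.9648 = 3.6243 mm/d
Over 7 days: 3.6243 × 7 = 25.370 mm

25 mm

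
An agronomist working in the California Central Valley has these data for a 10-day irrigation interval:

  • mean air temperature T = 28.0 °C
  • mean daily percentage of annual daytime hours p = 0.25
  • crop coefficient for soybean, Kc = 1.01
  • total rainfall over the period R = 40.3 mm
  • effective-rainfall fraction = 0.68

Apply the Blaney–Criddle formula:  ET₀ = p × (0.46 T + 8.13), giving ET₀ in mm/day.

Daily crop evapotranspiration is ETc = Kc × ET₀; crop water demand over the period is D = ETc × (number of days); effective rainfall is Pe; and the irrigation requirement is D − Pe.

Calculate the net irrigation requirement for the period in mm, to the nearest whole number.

ET₀ = 0.25 × (0.46 × 28.0 + 8.13) = 0.25 × 21.010 = 5.2525 mm/d
ETc = Kc × ET₀ = 1.01 × 5.2525 = 5.3050 mm/d
Crop demand D = ETc × 10 d = 5.3050 × 10 = 53.050 mm
Pe = 0.68 × 40.3 = 27.404 mm
D − Pe = 53.050 − 27.404 = 25.646 mm

26 mm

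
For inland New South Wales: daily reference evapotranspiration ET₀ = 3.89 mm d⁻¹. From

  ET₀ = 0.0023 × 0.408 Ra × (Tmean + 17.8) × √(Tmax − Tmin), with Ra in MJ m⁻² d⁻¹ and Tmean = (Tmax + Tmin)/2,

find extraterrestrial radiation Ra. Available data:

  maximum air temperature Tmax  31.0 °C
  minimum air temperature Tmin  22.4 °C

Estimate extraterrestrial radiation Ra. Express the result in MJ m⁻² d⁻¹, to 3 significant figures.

31.8 MJ m⁻² d⁻¹

Tmean = (31.0+22.4)/2 = 26.70 °C; ΔT = 8.6
Ra = ET₀ / [0.0023 × 0.408 × (Tmean+17.8) × √ΔT]
   = 3.89 / (0.0023 × 0.408 × 44.50 × 2.9326) = 31.765 MJ m⁻² d⁻¹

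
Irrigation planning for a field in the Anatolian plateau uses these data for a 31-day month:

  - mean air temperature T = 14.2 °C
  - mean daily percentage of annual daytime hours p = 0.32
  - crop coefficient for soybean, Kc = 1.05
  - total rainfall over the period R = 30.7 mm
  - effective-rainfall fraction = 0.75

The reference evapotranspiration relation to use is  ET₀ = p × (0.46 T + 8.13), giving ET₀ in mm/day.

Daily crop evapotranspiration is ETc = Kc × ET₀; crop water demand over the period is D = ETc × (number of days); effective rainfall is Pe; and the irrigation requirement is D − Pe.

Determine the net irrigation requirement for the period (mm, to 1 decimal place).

ET₀ = 0.32 × (0.46 × 14.2 + 8.13) = 0.32 × 14.662 = 4.6918 mm/d
ETc = Kc × ET₀ = 1.05 × 4.6918 = 4.9264 mm/d
Crop demand D = ETc × 31 d = 4.9264 × 31 = 152.718 mm
Pe = 0.75 × 30.7 = 23.025 mm
D − Pe = 152.718 − 23.025 = 129.693 mm

129.7 mm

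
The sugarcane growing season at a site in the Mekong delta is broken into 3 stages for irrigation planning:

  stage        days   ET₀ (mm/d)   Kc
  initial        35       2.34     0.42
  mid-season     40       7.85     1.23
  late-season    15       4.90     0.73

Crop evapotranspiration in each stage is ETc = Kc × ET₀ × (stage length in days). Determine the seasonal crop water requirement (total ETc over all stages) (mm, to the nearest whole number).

474 mm

initial: 0.42 × 2.34 × 35 = 34.40 mm
mid-season: 1.23 × 7.85 × 40 = 386.22 mm
late-season: 0.73 × 4.90 × 15 = 53.66 mm
Seasonal total = 474.28 mm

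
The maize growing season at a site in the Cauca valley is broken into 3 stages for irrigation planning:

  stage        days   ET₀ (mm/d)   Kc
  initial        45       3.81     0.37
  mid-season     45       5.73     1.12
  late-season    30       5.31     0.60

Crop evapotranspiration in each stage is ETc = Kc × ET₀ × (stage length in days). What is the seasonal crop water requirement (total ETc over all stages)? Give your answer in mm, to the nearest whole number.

initial: 0.37 × 3.81 × 45 = 63.44 mm
mid-season: 1.12 × 5.73 × 45 = 288.79 mm
late-season: 0.60 × 5.31 × 30 = 95.58 mm
Seasonal total = 447.81 mm

448 mm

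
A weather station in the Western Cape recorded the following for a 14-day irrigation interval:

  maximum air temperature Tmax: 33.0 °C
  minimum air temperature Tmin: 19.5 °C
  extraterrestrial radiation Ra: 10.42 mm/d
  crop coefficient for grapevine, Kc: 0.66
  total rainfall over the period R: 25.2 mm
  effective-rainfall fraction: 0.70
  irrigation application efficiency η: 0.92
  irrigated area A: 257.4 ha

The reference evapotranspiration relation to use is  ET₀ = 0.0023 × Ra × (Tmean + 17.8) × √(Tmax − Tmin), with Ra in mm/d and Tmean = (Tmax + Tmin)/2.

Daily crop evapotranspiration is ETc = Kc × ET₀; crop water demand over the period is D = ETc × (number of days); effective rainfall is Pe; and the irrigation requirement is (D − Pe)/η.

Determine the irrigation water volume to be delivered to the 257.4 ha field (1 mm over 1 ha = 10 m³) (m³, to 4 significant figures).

50920 m³

Tmean = (33.0 + 19.5)/2 = 26.25 °C
ET₀ = 0.0023 × 10.42 × (26.25 + 17.8) × √13.5 = 0.0023 × 10.42 × 44.05 × 3.6742 = 3.8789 mm/d
ETc = Kc × ET₀ = 0.66 × 3.8789 = 2.5601 mm/d
Crop demand D = ETc × 14 d = 2.5601 × 14 = 35.841 mm
Pe = 0.70 × 25.2 = 17.640 mm
D − Pe = 35.841 − 17.640 = 18.201 mm
Gross irrigation = 18.201 / 0.92 = 19.784 mm
Volume = 19.784 mm × 257.4 ha × 10 = 50924.0 m³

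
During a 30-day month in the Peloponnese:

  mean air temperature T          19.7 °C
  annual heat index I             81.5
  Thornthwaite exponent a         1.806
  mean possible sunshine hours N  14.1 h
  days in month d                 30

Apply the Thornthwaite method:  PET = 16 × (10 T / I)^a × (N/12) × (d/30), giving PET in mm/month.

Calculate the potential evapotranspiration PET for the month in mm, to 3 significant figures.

92.6 mm

10T/I = 10 × 19.7 / 81.5 = 2.4172
(10T/I)^a = 2.4172^1.806 = 4.9234
Uncorrected PET = 16 × 4.9234 = 78.774 mm
Correction = (N/12)(d/30) = (14.1/12)(30/30) = 1.1750
PET = 78.774 × 1.1750 = 92.559 mm/month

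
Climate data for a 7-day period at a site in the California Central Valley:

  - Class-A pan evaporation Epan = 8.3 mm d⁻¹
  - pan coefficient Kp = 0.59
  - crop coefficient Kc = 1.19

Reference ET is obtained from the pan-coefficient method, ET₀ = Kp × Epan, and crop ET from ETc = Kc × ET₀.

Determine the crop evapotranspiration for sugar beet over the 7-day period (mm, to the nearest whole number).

ET₀ = 0.59 × 8.3 = 4.8970 mm/d
ETc = Kc × ET₀ = 1.19 × 4.8970 = 5.8274 mm/d
Over 7 days: 5.8274 × 7 = 40.792 mm

41 mm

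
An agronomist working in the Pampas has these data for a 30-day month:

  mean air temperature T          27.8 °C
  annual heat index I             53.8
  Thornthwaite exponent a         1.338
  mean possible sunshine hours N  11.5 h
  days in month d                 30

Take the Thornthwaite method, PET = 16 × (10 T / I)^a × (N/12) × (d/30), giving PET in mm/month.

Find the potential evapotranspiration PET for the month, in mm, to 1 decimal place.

10T/I = 10 × 27.8 / 53.8 = 5.1673
(10T/I)^a = 5.1673^1.338 = 9.0022
Uncorrected PET = 16 × 9.0022 = 144.035 mm
Correction = (N/12)(d/30) = (11.5/12)(30/30) = 0.9583
PET = 144.035 × 0.9583 = 138.029 mm/month

138.0 mm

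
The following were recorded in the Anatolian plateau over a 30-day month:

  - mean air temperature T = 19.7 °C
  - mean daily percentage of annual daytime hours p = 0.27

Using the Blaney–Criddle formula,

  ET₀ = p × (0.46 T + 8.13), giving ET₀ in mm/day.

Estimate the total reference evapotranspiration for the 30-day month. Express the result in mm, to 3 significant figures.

ET₀ = 0.27 × (0.46 × 19.7 + 8.13) = 0.27 × 17.192 = 4.6418 mm/d
Monthly total = 4.6418 × 30 = 139.254 mm

139 mm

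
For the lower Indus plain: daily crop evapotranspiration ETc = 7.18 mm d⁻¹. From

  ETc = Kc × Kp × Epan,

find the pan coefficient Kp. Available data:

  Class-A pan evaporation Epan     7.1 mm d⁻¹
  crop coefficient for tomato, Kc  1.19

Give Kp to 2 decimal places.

0.85

ETc = Kc × Kp × Epan  ⇒  Kp = ETc / (Kc × Epan)
Kp = 7.18 / (1.19 × 7.1) = 7.18 / 8.449 = 0.8498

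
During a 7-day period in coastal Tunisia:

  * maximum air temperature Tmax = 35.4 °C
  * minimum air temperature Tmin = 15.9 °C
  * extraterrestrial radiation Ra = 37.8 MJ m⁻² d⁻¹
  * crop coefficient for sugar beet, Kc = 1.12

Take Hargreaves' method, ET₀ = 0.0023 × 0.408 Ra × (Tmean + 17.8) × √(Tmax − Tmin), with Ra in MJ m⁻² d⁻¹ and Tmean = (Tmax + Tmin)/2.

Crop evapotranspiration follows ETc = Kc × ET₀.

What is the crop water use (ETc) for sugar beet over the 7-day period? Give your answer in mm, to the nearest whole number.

53 mm

Tmean = (35.4 + 15.9)/2 = 25.65 °C
0.408 Ra = 0.408 × 37.8 = 15.4224 mm/d equivalent
ET₀ = 0.0023 × 15.4224 × (25.65 + 17.8) × √19.5 = 0.0023 × 15.4224 × 43.45 × 4.4159 = 6.8060 mm/d
ETc = Kc × ET₀ = 1.12 × 6.8060 = 7.6227 mm/d
Over 7 days: 7.6227 × 7 = 53.359 mm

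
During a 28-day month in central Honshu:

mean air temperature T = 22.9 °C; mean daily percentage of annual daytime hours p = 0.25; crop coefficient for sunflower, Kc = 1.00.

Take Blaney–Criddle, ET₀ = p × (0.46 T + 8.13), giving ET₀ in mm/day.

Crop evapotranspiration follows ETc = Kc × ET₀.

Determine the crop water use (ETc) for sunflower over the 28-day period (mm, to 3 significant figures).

ET₀ = 0.25 × (0.46 × 22.9 + 8.13) = 0.25 × 18.664 = 4.6660 mm/d
ETc = Kc × ET₀ = 1.00 × 4.6660 = 4.6660 mm/d
Over 28 days: 4.6660 × 28 = 130.648 mm

131 mm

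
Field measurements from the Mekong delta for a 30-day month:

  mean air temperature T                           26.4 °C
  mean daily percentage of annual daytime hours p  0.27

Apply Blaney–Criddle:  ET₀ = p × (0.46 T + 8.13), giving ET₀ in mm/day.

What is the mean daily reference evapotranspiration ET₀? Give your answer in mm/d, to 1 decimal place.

5.5 mm/d

ET₀ = 0.27 × (0.46 × 26.4 + 8.13) = 0.27 × 20.274 = 5.4740 mm/d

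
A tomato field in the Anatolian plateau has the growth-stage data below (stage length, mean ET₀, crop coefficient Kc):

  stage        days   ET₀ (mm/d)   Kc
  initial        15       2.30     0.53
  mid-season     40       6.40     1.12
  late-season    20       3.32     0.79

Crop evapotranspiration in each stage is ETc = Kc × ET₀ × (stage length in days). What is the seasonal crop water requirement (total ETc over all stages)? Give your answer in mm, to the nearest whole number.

initial: 0.53 × 2.30 × 15 = 18.29 mm
mid-season: 1.12 × 6.40 × 40 = 286.72 mm
late-season: 0.79 × 3.32 × 20 = 52.46 mm
Seasonal total = 357.47 mm

357 mm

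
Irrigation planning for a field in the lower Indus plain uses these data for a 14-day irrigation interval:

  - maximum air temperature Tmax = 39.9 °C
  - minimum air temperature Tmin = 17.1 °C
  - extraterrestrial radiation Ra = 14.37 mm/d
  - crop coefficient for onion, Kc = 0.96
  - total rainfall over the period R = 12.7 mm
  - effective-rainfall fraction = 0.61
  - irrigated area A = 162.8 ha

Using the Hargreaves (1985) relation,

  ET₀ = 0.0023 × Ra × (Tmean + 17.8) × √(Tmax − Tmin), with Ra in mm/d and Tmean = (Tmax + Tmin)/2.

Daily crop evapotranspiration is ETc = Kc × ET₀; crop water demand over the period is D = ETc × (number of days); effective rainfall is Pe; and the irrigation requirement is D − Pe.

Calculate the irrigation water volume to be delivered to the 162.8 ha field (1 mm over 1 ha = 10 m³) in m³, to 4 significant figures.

147300 m³

Tmean = (39.9 + 17.1)/2 = 28.50 °C
ET₀ = 0.0023 × 14.37 × (28.50 + 17.8) × √22.8 = 0.0023 × 14.37 × 46.30 × 4.7749 = 7.3068 mm/d
ETc = Kc × ET₀ = 0.96 × 7.3068 = 7.0145 mm/d
Crop demand D = ETc × 14 d = 7.0145 × 14 = 98.203 mm
Pe = 0.61 × 12.7 = 7.747 mm
D − Pe = 98.203 − 7.747 = 90.456 mm
Volume = 90.456 mm × 162.8 ha × 10 = 147262.4 m³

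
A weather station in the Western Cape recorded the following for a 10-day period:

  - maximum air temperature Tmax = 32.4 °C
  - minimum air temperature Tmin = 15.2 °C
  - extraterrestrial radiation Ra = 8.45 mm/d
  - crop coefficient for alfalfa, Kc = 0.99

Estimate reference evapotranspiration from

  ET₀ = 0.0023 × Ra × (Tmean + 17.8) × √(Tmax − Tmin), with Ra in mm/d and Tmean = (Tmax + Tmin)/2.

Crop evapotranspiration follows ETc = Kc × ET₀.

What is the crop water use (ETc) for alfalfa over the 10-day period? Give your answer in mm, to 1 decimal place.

Tmean = (32.4 + 15.2)/2 = 23.80 °C
ET₀ = 0.0023 × 8.45 × (23.80 + 17.8) × √17.2 = 0.0023 × 8.45 × 41.60 × 4.1473 = 3.3531 mm/d
ETc = Kc × ET₀ = 0.99 × 3.3531 = 3.3196 mm/d
Over 10 days: 3.3196 × 10 = 33.196 mm

33.2 mm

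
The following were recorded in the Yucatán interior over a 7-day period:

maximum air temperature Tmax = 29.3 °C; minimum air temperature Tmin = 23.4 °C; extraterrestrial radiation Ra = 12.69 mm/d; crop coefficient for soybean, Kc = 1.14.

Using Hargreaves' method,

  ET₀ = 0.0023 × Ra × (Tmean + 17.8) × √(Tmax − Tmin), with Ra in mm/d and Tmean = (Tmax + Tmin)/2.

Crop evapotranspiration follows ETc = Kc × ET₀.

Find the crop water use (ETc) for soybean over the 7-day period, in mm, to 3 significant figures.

25.0 mm

Tmean = (29.3 + 23.4)/2 = 26.35 °C
ET₀ = 0.0023 × 12.69 × (26.35 + 17.8) × √5.9 = 0.0023 × 12.69 × 44.15 × 2.4290 = 3.1300 mm/d
ETc = Kc × ET₀ = 1.14 × 3.1300 = 3.5682 mm/d
Over 7 days: 3.5682 × 7 = 24.977 mm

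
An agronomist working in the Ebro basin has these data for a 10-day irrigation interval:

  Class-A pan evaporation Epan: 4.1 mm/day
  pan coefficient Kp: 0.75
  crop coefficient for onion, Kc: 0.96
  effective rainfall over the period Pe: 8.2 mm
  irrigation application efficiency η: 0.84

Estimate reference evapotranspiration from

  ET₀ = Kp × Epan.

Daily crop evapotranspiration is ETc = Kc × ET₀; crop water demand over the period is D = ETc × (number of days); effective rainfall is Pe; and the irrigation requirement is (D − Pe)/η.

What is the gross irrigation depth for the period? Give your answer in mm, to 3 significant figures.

ET₀ = 0.75 × 4.1 = 3.0750 mm/d
ETc = Kc × ET₀ = 0.96 × 3.0750 = 2.9520 mm/d
Crop demand D = ETc × 10 d = 2.9520 × 10 = 29.520 mm
D − Pe = 29.520 − 8.2 = 21.320 mm
Gross irrigation = 21.320 / 0.84 = 25.381 mm

25.4 mm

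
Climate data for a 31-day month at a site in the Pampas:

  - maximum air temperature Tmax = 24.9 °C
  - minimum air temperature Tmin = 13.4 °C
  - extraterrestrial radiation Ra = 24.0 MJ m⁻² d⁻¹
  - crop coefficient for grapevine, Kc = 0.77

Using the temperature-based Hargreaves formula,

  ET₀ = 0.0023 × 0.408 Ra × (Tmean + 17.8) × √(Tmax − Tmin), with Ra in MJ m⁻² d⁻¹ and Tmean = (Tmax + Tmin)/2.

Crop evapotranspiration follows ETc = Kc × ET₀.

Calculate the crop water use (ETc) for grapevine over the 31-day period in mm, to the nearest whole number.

Tmean = (24.9 + 13.4)/2 = 19.15 °C
0.408 Ra = 0.408 × 24.0 = 9.7920 mm/d equivalent
ET₀ = 0.0023 × 9.7920 × (19.15 + 17.8) × √11.5 = 0.0023 × 9.7920 × 36.95 × 3.3912 = 2.8221 mm/d
ETc = Kc × ET₀ = 0.77 × 2.8221 = 2.1730 mm/d
Over 31 days: 2.1730 × 31 = 67.363 mm

67 mm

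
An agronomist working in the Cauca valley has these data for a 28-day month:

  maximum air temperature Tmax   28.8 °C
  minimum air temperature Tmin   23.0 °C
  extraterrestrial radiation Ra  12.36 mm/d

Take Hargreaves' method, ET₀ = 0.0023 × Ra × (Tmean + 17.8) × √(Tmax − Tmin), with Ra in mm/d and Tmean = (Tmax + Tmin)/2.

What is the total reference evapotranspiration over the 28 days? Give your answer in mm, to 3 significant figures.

83.8 mm

Tmean = (28.8 + 23.0)/2 = 25.90 °C
ET₀ = 0.0023 × 12.36 × (25.90 + 17.8) × √5.8 = 0.0023 × 12.36 × 43.70 × 2.4083 = 2.9918 mm/d
Over 28 days: 2.9918 × 28 = 83.770 mm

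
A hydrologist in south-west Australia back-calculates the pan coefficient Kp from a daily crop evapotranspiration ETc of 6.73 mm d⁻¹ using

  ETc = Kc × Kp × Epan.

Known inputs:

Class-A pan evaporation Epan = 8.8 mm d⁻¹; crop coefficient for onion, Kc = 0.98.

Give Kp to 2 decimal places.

0.78

ETc = Kc × Kp × Epan  ⇒  Kp = ETc / (Kc × Epan)
Kp = 6.73 / (0.98 × 8.8) = 6.73 / 8.624 = 0.7804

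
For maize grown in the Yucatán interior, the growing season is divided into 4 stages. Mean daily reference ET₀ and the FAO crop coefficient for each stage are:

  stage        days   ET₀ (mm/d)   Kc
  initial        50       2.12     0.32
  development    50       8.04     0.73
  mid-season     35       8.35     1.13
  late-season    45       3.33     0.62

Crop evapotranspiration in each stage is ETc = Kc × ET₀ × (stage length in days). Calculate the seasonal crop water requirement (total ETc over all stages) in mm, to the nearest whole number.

initial: 0.32 × 2.12 × 50 = 33.92 mm
development: 0.73 × 8.04 × 50 = 293.46 mm
mid-season: 1.13 × 8.35 × 35 = 330.24 mm
late-season: 0.62 × 3.33 × 45 = 92.91 mm
Seasonal total = 750.53 mm

751 mm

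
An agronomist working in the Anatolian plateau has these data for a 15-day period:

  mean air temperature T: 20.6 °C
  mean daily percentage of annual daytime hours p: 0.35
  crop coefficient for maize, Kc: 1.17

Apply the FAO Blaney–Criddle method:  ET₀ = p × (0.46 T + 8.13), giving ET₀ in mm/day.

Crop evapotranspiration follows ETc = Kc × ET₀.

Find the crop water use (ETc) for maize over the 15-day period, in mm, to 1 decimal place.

ET₀ = 0.35 × (0.46 × 20.6 + 8.13) = 0.35 × 17.606 = 6.1621 mm/d
ETc = Kc × ET₀ = 1.17 × 6.1621 = 7.2097 mm/d
Over 15 days: 7.2097 × 15 = 108.146 mm

108.1 mm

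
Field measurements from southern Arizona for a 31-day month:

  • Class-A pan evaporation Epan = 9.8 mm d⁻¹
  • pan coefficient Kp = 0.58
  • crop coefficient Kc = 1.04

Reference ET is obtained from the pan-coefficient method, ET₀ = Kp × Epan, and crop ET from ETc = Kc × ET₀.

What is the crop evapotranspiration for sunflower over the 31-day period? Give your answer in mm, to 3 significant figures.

183 mm

ET₀ = 0.58 × 9.8 = 5.6840 mm/d
ETc = Kc × ET₀ = 1.04 × 5.6840 = 5.9114 mm/d
Over 31 days: 5.9114 × 31 = 183.253 mm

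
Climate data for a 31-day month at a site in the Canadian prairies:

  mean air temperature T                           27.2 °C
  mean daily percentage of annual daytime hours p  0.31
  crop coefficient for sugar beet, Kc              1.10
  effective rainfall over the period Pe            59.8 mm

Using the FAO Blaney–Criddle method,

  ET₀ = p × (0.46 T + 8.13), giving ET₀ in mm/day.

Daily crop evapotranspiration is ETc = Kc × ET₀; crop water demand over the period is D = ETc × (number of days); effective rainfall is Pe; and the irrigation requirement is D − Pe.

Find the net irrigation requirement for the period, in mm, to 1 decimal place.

158.4 mm

ET₀ = 0.31 × (0.46 × 27.2 + 8.13) = 0.31 × 20.642 = 6.3990 mm/d
ETc = Kc × ET₀ = 1.10 × 6.3990 = 7.0389 mm/d
Crop demand D = ETc × 31 d = 7.0389 × 31 = 218.206 mm
D − Pe = 218.206 − 59.8 = 158.406 mm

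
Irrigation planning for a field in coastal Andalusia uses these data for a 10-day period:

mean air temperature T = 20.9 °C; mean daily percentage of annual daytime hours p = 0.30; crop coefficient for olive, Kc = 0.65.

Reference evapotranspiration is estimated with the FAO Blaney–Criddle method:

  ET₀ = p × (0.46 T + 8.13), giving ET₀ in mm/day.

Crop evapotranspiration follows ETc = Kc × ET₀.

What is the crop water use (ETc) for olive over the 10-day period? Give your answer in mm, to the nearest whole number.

35 mm

ET₀ = 0.30 × (0.46 × 20.9 + 8.13) = 0.30 × 17.744 = 5.3232 mm/d
ETc = Kc × ET₀ = 0.65 × 5.3232 = 3.4601 mm/d
Over 10 days: 3.4601 × 10 = 34.601 mm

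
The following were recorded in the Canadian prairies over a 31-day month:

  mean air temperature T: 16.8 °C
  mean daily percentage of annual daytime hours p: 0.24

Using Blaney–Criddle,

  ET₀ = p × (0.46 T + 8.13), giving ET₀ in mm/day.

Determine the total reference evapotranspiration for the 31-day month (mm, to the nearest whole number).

ET₀ = 0.24 × (0.46 × 16.8 + 8.13) = 0.24 × 15.858 = 3.8059 mm/d
Monthly total = 3.8059 × 31 = 117.983 mm

118 mm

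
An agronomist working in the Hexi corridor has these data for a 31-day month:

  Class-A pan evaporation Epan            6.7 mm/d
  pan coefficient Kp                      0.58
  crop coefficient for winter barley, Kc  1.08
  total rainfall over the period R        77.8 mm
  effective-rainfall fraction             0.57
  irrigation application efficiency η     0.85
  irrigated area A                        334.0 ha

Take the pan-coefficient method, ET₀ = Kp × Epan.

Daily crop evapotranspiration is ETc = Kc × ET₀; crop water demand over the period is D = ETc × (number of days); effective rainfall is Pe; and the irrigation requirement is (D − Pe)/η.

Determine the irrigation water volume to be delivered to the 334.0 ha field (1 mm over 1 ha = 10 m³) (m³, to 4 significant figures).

ET₀ = 0.58 × 6.7 = 3.8860 mm/d
ETc = Kc × ET₀ = 1.08 × 3.8860 = 4.1969 mm/d
Crop demand D = ETc × 31 d = 4.1969 × 31 = 130.104 mm
Pe = 0.57 × 77.8 = 44.346 mm
D − Pe = 130.104 − 44.346 = 85.758 mm
Gross irrigation = 85.758 / 0.85 = 100.892 mm
Volume = 100.892 mm × 334.0 ha × 10 = 336979.3 m³

337000 m³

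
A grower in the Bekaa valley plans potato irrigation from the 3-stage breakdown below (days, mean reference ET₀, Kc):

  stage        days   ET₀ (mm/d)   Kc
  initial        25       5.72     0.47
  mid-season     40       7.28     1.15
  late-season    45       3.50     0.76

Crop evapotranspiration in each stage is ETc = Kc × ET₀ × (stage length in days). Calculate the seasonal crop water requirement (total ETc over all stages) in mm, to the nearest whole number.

522 mm

initial: 0.47 × 5.72 × 25 = 67.21 mm
mid-season: 1.15 × 7.28 × 40 = 334.88 mm
late-season: 0.76 × 3.50 × 45 = 119.70 mm
Seasonal total = 521.79 mm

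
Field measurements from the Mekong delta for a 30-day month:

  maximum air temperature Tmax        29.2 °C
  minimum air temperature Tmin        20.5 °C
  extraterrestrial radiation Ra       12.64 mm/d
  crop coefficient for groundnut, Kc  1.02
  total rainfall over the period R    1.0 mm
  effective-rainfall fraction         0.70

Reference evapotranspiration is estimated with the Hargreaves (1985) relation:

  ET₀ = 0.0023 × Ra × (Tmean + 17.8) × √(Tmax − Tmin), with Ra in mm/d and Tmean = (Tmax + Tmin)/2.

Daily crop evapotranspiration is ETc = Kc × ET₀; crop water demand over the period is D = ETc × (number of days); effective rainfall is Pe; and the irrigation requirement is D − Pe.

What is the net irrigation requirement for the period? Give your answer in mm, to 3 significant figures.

Tmean = (29.2 + 20.5)/2 = 24.85 °C
ET₀ = 0.0023 × 12.64 × (24.85 + 17.8) × √8.7 = 0.0023 × 12.64 × 42.65 × 2.9496 = 3.6573 mm/d
ETc = Kc × ET₀ = 1.02 × 3.6573 = 3.7304 mm/d
Crop demand D = ETc × 30 d = 3.7304 × 30 = 111.912 mm
Pe = 0.70 × 1.0 = 0.700 mm
D − Pe = 111.912 − 0.700 = 111.212 mm

111 mm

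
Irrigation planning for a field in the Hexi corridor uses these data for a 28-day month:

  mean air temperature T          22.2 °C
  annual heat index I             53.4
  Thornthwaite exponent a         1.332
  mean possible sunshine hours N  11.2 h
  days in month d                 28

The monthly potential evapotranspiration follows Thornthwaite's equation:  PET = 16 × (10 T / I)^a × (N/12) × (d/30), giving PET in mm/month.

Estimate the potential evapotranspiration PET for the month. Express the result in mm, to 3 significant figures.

93.0 mm

10T/I = 10 × 22.2 / 53.4 = 4.1573
(10T/I)^a = 4.1573^1.332 = 6.6720
Uncorrected PET = 16 × 6.6720 = 106.752 mm
Correction = (N/12)(d/30) = (11.2/12)(28/30) = 0.8711
PET = 106.752 × 0.8711 = 92.992 mm/month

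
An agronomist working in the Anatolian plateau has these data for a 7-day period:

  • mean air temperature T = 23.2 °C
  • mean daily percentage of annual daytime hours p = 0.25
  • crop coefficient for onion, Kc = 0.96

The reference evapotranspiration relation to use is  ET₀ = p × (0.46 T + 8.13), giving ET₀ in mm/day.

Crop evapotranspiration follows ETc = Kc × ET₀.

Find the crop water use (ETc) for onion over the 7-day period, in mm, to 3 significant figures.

ET₀ = 0.25 × (0.46 × 23.2 + 8.13) = 0.25 × 18.802 = 4.7005 mm/d
ETc = Kc × ET₀ = 0.96 × 4.7005 = 4.5125 mm/d
Over 7 days: 4.5125 × 7 = 31.588 mm

31.6 mm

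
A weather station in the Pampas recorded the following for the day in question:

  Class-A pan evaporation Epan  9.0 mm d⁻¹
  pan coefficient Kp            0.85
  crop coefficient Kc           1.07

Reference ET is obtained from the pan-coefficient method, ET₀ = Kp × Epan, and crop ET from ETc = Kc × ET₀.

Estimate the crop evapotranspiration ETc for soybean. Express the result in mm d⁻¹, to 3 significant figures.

ET₀ = 0.85 × 9.0 = 7.6500 mm/d
ETc = Kc × ET₀ = 1.07 × 7.6500 = 8.1855 mm/d

8.19 mm d⁻¹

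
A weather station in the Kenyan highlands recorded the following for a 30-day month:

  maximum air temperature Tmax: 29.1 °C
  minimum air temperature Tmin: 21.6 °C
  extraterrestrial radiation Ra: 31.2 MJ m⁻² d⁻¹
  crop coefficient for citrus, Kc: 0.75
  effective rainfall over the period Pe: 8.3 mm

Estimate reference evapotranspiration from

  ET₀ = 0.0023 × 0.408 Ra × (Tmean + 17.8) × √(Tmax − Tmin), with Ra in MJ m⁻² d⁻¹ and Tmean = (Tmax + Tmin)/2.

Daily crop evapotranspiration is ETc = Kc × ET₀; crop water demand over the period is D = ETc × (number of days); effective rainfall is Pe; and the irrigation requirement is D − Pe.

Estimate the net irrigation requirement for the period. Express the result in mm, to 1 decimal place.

69.5 mm

Tmean = (29.1 + 21.6)/2 = 25.35 °C
0.408 Ra = 0.408 × 31.2 = 12.7296 mm/d equivalent
ET₀ = 0.0023 × 12.7296 × (25.35 + 17.8) × √7.5 = 0.0023 × 12.7296 × 43.15 × 2.7386 = 3.4598 mm/d
ETc = Kc × ET₀ = 0.75 × 3.4598 = 2.5949 mm/d
Crop demand D = ETc × 30 d = 2.5949 × 30 = 77.847 mm
D − Pe = 77.847 − 8.3 = 69.547 mm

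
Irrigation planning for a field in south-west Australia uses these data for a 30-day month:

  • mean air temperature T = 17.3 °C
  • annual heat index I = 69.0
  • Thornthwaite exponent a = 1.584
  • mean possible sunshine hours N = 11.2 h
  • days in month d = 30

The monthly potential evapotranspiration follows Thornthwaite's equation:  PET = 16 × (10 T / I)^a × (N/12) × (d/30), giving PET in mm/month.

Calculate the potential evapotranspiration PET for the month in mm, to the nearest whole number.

10T/I = 10 × 17.3 / 69.0 = 2.5072
(10T/I)^a = 2.5072^1.584 = 4.2886
Uncorrected PET = 16 × 4.2886 = 68.618 mm
Correction = (N/12)(d/30) = (11.2/12)(30/30) = 0.9333
PET = 68.618 × 0.9333 = 64.041 mm/month

64 mm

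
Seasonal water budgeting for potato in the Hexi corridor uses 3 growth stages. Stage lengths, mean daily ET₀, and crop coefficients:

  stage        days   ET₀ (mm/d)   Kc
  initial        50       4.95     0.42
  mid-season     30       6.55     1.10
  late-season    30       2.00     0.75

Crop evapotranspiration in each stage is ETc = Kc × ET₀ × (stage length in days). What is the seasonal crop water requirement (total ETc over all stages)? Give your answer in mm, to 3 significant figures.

initial: 0.42 × 4.95 × 50 = 103.95 mm
mid-season: 1.10 × 6.55 × 30 = 216.15 mm
late-season: 0.75 × 2.00 × 30 = 45.00 mm
Seasonal total = 365.10 mm

365 mm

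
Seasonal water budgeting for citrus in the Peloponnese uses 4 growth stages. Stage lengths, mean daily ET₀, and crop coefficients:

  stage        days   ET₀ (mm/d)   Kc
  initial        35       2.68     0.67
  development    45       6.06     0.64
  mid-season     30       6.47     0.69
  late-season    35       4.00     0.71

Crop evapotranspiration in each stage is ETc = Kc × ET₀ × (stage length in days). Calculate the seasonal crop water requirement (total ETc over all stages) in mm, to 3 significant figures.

471 mm

initial: 0.67 × 2.68 × 35 = 62.85 mm
development: 0.64 × 6.06 × 45 = 174.53 mm
mid-season: 0.69 × 6.47 × 30 = 133.93 mm
late-season: 0.71 × 4.00 × 35 = 99.40 mm
Seasonal total = 470.71 mm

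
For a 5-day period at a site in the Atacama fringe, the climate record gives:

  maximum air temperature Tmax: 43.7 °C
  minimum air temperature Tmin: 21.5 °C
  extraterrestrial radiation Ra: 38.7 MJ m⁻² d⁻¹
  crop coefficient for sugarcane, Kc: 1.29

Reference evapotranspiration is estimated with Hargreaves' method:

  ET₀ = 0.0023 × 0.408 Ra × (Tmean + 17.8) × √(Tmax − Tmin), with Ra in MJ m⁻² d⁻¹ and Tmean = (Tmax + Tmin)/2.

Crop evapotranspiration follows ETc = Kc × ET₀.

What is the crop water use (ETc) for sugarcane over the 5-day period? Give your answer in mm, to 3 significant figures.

Tmean = (43.7 + 21.5)/2 = 32.60 °C
0.408 Ra = 0.408 × 38.7 = 15.7896 mm/d equivalent
ET₀ = 0.0023 × 15.7896 × (32.60 + 17.8) × √22.2 = 0.0023 × 15.7896 × 50.40 × 4.7117 = 8.6240 mm/d
ETc = Kc × ET₀ = 1.29 × 8.6240 = 11.1250 mm/d
Over 5 days: 11.1250 × 5 = 55.625 mm

55.6 mm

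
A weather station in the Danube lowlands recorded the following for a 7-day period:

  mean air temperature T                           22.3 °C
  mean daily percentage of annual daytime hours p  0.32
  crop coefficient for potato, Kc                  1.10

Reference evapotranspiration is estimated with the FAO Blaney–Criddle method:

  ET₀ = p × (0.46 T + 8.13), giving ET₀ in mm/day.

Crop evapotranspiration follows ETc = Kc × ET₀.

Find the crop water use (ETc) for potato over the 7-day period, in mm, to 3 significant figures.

45.3 mm

ET₀ = 0.32 × (0.46 × 22.3 + 8.13) = 0.32 × 18.388 = 5.8842 mm/d
ETc = Kc × ET₀ = 1.10 × 5.8842 = 6.4726 mm/d
Over 7 days: 6.4726 × 7 = 45.308 mm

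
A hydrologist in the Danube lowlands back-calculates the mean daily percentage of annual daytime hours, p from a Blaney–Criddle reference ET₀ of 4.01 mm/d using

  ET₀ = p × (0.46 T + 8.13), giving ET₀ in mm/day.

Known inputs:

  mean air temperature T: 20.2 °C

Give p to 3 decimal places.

0.230

p = ET₀ / (0.46 T + 8.13) = 4.01 / (0.46 × 20.2 + 8.13) = 4.01 / 17.422 = 0.2302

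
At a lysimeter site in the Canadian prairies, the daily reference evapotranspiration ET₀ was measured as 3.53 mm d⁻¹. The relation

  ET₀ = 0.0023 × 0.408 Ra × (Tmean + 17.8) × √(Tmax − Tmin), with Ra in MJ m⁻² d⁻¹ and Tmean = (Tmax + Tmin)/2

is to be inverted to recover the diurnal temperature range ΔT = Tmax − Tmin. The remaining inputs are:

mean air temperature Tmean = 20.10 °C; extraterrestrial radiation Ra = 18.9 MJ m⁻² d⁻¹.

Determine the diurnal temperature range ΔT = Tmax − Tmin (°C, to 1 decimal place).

√ΔT = ET₀ / [0.0023 × 0.408 × Ra × (Tmean+17.8)] = 3.53 / (0.0023 × 7.7112 × 37.90) = 5.2515
ΔT = 5.2515² = 27.578 °C

27.6 °C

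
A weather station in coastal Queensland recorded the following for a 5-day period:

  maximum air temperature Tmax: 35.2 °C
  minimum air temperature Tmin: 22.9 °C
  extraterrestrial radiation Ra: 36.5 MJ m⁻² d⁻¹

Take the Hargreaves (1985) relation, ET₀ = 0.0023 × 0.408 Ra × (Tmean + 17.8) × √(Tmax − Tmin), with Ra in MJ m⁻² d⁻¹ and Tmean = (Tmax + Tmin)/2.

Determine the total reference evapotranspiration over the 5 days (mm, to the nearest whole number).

Tmean = (35.2 + 22.9)/2 = 29.05 °C
0.408 Ra = 0.408 × 36.5 = 14.8920 mm/d equivalent
ET₀ = 0.0023 × 14.8920 × (29.05 + 17.8) × √12.3 = 0.0023 × 14.8920 × 46.85 × 3.5071 = 5.6278 mm/d
Over 5 days: 5.6278 × 5 = 28.139 mm

28 mm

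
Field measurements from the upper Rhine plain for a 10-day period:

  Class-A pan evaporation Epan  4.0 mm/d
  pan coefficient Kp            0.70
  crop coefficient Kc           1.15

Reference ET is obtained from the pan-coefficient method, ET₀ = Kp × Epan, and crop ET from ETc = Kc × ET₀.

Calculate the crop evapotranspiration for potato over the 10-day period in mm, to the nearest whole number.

ET₀ = 0.70 × 4.0 = 2.8000 mm/d
ETc = Kc × ET₀ = 1.15 × 2.8000 = 3.2200 mm/d
Over 10 days: 3.2200 × 10 = 32.200 mm

32 mm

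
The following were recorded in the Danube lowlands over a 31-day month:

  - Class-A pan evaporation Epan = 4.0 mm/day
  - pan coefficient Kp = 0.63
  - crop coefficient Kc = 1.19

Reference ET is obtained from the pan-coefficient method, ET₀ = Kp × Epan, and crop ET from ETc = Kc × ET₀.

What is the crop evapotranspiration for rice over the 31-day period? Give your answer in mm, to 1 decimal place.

93.0 mm

ET₀ = 0.63 × 4.0 = 2.5200 mm/d
ETc = Kc × ET₀ = 1.19 × 2.5200 = 2.9988 mm/d
Over 31 days: 2.9988 × 31 = 92.963 mm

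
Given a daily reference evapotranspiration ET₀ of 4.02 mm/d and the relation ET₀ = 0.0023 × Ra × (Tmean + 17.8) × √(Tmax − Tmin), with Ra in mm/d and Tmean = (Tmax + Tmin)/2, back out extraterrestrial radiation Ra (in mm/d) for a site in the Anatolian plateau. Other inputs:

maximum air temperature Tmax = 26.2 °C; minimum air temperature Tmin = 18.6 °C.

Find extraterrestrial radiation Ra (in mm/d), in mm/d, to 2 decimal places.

15.77 mm/d

Tmean = 22.40 °C; √ΔT = 2.7568
Ra = ET₀ / [0.0023 × (Tmean+17.8) × √ΔT] = 4.02 / (0.0023 × 40.20 × 2.7568) = 15.771 mm/d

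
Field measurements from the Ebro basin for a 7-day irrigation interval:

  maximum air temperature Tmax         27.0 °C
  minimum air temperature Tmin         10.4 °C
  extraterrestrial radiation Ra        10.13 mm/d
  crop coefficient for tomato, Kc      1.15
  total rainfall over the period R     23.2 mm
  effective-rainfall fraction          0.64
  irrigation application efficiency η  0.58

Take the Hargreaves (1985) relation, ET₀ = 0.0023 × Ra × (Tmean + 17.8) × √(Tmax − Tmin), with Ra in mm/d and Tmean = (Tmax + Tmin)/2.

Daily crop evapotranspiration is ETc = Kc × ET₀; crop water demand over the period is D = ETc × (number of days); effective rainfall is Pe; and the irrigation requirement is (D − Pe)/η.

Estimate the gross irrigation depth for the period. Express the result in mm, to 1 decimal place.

Tmean = (27.0 + 10.4)/2 = 18.70 °C
ET₀ = 0.0023 × 10.13 × (18.70 + 17.8) × √16.6 = 0.0023 × 10.13 × 36.50 × 4.0743 = 3.4648 mm/d
ETc = Kc × ET₀ = 1.15 × 3.4648 = 3.9845 mm/d
Crop demand D = ETc × 7 d = 3.9845 × 7 = 27.892 mm
Pe = 0.64 × 23.2 = 14.848 mm
D − Pe = 27.892 − 14.848 = 13.044 mm
Gross irrigation = 13.044 / 0.58 = 22.490 mm

22.5 mm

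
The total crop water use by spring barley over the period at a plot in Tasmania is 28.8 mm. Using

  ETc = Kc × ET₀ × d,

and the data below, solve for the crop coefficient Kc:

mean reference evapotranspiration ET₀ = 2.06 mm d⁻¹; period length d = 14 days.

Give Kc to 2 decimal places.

ETc = Kc × ET₀ × d  ⇒  Kc = ETc / (ET₀ × d)
Kc = 28.8 / (2.06 × 14) = 28.8 / 28.84 = 0.9986

1.00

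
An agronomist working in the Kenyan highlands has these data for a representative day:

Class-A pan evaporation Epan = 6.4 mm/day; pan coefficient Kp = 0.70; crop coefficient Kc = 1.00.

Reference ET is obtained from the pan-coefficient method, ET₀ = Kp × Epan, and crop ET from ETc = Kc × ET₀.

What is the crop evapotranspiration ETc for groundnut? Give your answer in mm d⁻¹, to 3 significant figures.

4.48 mm d⁻¹

ET₀ = 0.70 × 6.4 = 4.4800 mm/d
ETc = Kc × ET₀ = 1.00 × 4.4800 = 4.4800 mm/d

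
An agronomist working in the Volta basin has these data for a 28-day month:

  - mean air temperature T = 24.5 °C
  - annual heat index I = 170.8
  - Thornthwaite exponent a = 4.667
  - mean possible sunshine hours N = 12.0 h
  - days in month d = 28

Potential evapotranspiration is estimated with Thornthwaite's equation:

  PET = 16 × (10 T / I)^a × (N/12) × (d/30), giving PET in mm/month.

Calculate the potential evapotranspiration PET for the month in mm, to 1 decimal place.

10T/I = 10 × 24.5 / 170.8 = 1.4344
(10T/I)^a = 1.4344^4.667 = 5.3849
Uncorrected PET = 16 × 5.3849 = 86.158 mm
Correction = (N/12)(d/30) = (12.0/12)(28/30) = 0.9333
PET = 86.158 × 0.9333 = 80.411 mm/month

80.4 mm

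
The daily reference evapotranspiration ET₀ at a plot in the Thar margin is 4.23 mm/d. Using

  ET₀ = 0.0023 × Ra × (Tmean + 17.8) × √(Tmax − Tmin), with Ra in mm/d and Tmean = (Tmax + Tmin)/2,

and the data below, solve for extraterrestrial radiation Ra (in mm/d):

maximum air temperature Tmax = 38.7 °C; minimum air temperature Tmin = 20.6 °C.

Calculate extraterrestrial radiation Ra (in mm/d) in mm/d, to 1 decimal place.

Tmean = 29.65 °C; √ΔT = 4.2544
Ra = ET₀ / [0.0023 × (Tmean+17.8) × √ΔT] = 4.23 / (0.0023 × 47.45 × 4.2544) = 9.110 mm/d

9.1 mm/d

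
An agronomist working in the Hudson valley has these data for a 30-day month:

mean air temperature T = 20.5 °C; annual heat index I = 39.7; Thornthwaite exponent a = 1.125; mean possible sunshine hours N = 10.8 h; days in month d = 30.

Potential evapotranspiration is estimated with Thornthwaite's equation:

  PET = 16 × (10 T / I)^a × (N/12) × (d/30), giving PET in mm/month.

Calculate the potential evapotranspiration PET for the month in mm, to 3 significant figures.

10T/I = 10 × 20.5 / 39.7 = 5.1637
(10T/I)^a = 5.1637^1.125 = 6.3399
Uncorrected PET = 16 × 6.3399 = 101.438 mm
Correction = (N/12)(d/30) = (10.8/12)(30/30) = 0.9000
PET = 101.438 × 0.9000 = 91.294 mm/month

91.3 mm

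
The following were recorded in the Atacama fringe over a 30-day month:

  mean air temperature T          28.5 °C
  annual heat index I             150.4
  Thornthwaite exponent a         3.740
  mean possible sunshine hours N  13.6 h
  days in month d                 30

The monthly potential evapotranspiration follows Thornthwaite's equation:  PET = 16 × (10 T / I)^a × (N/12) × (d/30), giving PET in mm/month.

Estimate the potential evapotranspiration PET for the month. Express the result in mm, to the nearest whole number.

198 mm

10T/I = 10 × 28.5 / 150.4 = 1.8949
(10T/I)^a = 1.8949^3.740 = 10.9187
Uncorrected PET = 16 × 10.9187 = 174.699 mm
Correction = (N/12)(d/30) = (13.6/12)(30/30) = 1.1333
PET = 174.699 × 1.1333 = 197.986 mm/month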